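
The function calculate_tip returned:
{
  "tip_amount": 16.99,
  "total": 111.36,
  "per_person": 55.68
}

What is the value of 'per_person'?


55.68


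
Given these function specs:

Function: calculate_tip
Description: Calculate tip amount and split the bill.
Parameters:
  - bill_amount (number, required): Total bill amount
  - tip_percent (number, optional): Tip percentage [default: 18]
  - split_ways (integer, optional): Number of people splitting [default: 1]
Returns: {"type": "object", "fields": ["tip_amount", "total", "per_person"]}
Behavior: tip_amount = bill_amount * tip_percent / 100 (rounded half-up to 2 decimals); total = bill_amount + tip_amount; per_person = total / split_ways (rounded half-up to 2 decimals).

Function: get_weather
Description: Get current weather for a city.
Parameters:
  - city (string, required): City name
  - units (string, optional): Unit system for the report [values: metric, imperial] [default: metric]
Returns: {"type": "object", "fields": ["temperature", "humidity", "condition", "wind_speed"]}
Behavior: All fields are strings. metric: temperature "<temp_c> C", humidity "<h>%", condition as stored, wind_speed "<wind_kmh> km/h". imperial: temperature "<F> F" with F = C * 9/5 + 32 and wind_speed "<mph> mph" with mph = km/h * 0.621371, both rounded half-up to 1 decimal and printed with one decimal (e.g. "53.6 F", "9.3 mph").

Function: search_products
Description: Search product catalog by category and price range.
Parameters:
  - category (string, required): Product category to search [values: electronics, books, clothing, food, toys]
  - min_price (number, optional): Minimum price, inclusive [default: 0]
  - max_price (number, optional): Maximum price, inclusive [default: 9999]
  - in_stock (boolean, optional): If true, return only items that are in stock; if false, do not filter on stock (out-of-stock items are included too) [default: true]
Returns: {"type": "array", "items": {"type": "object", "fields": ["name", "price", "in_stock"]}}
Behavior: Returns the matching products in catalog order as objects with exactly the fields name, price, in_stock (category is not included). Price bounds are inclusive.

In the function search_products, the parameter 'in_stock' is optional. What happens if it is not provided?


The search_products spec declares:
  - in_stock (boolean, optional): If true, return only items that are in stock; if false, do not filter on stock (out-of-stock items are included too) [default: true]
It defaults to true


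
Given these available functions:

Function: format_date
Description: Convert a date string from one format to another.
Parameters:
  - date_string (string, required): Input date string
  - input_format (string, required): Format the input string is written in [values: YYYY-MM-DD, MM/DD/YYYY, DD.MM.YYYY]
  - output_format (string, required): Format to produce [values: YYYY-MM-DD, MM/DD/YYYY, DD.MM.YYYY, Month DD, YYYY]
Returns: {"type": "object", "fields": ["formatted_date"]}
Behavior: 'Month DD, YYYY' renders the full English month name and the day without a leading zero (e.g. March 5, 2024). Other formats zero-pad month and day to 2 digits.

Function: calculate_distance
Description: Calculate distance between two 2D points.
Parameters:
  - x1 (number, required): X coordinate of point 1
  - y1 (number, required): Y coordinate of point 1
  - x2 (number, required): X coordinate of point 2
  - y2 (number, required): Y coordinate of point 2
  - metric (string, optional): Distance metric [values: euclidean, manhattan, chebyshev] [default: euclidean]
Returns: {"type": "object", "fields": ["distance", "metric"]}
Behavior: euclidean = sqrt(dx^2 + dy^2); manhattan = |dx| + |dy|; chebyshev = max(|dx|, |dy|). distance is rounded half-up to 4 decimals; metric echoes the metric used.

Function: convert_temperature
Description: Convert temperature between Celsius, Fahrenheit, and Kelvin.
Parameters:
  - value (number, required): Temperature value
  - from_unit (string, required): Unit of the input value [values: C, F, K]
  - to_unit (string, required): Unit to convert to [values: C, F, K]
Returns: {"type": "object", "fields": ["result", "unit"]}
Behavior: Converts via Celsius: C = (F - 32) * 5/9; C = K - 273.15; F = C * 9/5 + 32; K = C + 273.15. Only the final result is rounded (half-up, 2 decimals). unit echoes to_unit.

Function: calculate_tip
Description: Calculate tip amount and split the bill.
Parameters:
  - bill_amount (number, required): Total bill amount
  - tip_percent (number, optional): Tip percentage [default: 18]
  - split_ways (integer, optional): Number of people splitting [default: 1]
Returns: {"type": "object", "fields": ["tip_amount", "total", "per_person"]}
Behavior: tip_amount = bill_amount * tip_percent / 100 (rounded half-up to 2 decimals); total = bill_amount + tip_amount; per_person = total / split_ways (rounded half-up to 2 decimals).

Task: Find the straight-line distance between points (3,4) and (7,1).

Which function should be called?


The task needs a function whose description is: Calculate distance between two 2D points.
calculate_distance


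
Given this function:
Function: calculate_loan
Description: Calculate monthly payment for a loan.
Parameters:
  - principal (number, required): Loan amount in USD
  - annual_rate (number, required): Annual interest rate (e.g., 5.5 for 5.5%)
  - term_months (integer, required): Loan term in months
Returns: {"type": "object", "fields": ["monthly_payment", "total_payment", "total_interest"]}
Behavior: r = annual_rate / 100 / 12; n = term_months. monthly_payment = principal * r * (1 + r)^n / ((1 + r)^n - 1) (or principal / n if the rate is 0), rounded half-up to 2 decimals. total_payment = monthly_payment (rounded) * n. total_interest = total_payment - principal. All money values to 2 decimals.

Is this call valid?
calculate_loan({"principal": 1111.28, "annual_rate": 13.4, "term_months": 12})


Checking all required parameters present and types match... All valid.
Valid


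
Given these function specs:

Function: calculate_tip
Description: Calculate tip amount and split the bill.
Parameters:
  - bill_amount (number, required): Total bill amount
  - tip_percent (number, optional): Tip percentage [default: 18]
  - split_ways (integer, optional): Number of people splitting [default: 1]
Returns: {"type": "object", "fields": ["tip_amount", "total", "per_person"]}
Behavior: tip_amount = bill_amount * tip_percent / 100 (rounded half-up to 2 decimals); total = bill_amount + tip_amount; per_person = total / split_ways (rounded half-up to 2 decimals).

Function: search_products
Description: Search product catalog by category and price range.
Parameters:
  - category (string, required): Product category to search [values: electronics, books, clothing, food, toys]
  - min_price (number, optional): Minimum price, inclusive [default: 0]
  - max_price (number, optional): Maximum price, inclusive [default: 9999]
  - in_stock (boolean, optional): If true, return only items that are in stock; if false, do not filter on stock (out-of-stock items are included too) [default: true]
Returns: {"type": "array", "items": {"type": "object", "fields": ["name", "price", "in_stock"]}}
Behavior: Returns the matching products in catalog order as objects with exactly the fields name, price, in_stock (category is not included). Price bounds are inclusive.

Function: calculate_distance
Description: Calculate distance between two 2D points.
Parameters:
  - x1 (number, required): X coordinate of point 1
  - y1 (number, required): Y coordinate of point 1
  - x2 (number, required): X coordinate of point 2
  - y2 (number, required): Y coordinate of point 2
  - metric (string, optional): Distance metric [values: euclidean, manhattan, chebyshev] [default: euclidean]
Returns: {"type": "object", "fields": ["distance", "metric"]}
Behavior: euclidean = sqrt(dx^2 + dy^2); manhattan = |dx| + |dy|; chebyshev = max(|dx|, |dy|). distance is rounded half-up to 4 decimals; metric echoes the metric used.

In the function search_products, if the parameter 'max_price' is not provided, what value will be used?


The search_products spec declares:
  - max_price (number, optional): Maximum price, inclusive [default: 9999]
Default:
9999


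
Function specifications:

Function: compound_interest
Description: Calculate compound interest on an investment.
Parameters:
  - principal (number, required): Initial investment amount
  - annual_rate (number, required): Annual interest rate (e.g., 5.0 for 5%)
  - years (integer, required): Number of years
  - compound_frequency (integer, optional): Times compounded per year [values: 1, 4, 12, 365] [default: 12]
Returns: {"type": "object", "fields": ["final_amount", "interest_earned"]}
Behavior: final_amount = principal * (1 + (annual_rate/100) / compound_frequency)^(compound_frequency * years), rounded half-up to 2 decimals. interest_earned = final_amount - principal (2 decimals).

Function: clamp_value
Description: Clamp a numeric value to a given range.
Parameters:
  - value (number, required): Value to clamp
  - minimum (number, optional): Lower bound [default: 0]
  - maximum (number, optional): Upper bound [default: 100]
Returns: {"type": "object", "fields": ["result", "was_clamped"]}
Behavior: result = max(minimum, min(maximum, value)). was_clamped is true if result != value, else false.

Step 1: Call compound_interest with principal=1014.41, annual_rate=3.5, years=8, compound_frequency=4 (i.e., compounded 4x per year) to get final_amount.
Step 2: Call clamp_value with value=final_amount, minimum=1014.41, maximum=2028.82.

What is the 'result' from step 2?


Step 1: compound_interest
  rate per period = 3.5/100/4 = 0.00875 (keep full precision); periods = 4 * 8 = 32
  (1 + 0.00875)^32 = 1.32151935
  final_amount = 1014.41 * 1.32151935 = 1340.562446 -> 1340.56
  interest_earned = 1340.56 - 1014.41 = 326.15
  -> final_amount = 1340.56
Step 2: clamp_value(value=1340.56, minimum=1014.41, maximum=2028.82)
  result = max(1014.41, min(2028.82, 1340.56)) = max(1014.41, 1340.56) = 1340.56
  was_clamped = (1340.56 != 1340.56) = false
  -> result = 1340.56
1340.56


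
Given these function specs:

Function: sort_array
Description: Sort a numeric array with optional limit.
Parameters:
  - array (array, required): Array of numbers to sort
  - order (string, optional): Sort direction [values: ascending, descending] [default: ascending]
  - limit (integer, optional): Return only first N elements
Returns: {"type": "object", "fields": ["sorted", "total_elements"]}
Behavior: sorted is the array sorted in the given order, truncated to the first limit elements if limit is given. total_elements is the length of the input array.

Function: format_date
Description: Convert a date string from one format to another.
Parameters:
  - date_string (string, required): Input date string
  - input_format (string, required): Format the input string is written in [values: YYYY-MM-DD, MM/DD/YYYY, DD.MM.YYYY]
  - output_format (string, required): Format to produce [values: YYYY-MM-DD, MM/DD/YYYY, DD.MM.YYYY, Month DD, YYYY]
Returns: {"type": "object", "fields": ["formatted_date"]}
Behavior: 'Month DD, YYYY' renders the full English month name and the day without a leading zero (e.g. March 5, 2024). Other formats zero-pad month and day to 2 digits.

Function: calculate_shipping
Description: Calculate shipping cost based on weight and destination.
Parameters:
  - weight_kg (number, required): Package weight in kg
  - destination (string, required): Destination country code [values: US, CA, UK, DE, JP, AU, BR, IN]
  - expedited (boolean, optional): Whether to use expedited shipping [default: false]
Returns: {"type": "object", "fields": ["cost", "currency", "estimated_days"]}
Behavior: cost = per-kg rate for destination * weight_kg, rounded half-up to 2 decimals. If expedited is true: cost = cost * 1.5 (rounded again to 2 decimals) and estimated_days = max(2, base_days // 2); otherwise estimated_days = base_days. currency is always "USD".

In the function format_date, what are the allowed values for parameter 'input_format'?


The format_date spec declares:
  - input_format (string, required): Format the input string is written in [values: YYYY-MM-DD, MM/DD/YYYY, DD.MM.YYYY]
Allowed values:
YYYY-MM-DD, MM/DD/YYYY, DD.MM.YYYY


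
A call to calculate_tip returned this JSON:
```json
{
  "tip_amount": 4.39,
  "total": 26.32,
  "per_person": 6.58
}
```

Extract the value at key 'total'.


26.32


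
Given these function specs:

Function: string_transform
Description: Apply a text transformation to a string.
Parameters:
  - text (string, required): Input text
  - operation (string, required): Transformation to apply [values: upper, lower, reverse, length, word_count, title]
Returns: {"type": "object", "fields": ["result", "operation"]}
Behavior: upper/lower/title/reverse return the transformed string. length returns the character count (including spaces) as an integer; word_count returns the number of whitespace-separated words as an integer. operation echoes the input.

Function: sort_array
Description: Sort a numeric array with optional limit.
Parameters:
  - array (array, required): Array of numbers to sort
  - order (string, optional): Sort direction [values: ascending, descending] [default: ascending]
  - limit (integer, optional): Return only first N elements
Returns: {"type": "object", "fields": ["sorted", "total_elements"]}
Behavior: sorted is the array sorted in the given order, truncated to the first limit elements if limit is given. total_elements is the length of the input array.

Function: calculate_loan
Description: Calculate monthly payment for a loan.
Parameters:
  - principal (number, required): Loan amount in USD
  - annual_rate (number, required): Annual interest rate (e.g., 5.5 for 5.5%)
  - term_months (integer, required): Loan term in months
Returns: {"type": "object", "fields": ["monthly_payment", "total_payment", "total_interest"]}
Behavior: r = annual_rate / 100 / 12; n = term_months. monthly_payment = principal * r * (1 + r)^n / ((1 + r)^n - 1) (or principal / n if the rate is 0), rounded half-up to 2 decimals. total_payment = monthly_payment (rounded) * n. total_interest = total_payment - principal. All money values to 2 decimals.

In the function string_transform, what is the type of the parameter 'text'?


The string_transform spec declares:
  - text (string, required): Input text
Type:
string


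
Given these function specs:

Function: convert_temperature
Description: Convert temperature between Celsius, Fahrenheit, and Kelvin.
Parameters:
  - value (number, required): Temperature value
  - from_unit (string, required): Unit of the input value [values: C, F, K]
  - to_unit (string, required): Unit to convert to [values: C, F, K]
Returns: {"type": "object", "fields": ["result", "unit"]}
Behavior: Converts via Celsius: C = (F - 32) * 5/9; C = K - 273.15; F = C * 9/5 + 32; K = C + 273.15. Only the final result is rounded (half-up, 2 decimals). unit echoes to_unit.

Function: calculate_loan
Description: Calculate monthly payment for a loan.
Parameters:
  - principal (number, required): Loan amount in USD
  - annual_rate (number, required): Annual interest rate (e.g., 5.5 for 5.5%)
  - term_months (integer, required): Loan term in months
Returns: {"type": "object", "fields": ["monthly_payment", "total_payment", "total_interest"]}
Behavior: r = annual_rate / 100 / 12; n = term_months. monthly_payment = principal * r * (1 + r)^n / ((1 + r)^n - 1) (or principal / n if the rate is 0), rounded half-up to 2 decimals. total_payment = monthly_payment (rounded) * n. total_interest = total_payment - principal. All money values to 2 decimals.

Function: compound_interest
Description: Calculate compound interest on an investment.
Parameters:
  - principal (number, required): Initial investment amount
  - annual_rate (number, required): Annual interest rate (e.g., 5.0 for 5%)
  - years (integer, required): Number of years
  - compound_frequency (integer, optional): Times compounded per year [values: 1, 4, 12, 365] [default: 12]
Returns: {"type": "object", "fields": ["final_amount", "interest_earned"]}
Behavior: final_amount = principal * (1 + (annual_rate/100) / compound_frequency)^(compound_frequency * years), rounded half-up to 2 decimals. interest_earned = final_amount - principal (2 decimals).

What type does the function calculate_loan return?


The calculate_loan spec declares Returns: {"type": "object", "fields": ["monthly_payment", "total_payment", "total_interest"]}
Type:
object


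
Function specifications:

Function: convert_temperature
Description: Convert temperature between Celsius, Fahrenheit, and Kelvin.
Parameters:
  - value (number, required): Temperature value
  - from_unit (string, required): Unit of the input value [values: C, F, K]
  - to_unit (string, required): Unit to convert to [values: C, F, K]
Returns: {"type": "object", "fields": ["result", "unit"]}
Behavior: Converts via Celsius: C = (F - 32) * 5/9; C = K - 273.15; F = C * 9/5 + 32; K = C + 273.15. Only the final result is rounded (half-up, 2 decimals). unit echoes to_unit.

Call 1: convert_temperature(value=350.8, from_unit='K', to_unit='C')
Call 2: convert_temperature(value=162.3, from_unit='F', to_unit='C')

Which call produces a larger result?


Call 1:
  To C: 350.8 - 273.15 = 77.65
  Target is C: 77.65
  Round to 2 decimals: 77.65
  -> 77.65 C
Call 2:
  To C: (162.3 - 32) * 5/9 = 72.388889
  Target is C: 72.388889
  Round to 2 decimals: 72.39
  -> 72.39 C
Call 1 (77.65 C)


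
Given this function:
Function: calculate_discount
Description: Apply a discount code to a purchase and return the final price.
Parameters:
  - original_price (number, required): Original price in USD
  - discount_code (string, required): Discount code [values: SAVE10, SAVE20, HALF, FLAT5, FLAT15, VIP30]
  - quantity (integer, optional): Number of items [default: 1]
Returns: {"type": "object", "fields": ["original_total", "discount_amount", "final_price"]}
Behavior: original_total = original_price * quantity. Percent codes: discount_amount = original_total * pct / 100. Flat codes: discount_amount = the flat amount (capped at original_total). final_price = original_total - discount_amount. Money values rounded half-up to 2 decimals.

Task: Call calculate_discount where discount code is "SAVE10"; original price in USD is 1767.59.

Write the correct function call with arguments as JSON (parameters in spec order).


Mapping each described value to its parameter name:
  'Discount code' -> discount_code = "SAVE10"
  'Original price in USD' -> original_price = 1767.59
calculate_discount({"original_price": 1767.59, "discount_code": "SAVE10"})


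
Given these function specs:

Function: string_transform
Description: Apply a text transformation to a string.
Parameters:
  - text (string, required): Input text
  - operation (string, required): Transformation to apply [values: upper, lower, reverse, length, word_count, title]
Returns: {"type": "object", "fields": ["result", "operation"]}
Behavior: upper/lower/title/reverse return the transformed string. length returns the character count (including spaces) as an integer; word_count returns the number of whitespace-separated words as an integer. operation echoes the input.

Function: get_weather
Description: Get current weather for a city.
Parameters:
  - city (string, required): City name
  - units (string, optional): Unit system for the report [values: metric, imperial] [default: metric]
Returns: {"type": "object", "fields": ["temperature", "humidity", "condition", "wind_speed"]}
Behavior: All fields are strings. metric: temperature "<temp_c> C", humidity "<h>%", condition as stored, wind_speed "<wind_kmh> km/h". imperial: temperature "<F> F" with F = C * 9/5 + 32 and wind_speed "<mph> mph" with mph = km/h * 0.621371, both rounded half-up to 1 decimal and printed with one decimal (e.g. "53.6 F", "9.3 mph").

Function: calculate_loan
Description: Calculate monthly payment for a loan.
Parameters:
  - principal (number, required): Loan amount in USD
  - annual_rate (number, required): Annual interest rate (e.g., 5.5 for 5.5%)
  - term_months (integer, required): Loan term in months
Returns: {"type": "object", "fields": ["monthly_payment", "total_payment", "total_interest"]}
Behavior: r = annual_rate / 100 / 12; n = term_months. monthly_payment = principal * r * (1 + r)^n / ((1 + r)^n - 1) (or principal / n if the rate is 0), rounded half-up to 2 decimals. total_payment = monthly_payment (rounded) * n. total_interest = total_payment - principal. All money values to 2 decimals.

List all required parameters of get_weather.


Parameters of get_weather and their required/optional flag:
  city: required
  units: optional
city


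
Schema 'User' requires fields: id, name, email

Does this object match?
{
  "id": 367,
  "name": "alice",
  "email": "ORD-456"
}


Checking required fields... All present.
Valid - all required fields present


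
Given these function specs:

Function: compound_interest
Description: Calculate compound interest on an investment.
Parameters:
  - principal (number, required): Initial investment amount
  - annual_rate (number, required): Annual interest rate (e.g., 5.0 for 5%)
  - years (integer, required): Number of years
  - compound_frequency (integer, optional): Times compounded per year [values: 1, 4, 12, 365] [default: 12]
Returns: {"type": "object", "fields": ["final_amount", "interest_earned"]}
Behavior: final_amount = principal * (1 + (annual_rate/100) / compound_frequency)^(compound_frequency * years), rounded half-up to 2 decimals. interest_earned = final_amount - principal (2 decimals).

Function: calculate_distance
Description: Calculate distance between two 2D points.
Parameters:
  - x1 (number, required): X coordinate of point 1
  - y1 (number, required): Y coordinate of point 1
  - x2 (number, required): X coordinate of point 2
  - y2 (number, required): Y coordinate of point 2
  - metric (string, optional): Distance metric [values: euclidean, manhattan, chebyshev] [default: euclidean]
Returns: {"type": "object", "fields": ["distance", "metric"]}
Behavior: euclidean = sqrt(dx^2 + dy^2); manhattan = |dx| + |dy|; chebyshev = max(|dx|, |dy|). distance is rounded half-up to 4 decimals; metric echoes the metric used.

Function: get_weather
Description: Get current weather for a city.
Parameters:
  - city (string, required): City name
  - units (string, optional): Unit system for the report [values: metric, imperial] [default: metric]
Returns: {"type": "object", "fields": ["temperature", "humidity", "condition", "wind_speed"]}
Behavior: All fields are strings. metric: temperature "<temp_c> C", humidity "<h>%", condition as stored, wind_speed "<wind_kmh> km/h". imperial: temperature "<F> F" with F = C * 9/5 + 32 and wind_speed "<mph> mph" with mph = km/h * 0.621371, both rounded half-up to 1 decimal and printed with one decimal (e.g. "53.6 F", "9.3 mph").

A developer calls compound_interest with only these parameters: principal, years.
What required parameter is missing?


Required parameters: principal, annual_rate, years
Provided: principal, years
Missing: annual_rate
annual_rate


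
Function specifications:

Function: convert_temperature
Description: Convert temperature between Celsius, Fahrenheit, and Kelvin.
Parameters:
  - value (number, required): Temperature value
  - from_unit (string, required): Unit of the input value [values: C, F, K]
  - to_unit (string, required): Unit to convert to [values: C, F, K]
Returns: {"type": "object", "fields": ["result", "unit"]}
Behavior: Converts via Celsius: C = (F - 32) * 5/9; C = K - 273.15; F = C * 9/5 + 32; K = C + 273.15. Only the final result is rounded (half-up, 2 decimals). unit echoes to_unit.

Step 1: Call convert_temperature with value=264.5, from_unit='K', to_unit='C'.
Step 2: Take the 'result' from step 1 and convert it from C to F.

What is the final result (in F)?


Step 1: convert_temperature(value=264.5, from_unit=K, to_unit=C)
  To C: 264.5 - 273.15 = -8.65
  Target is C: -8.65
  Round to 2 decimals: -8.65
  -> result = -8.65 C
Step 2: convert_temperature(value=-8.65, from_unit=C, to_unit=F)
  Input already in C: -8.65
  To F: -8.65 * 9/5 + 32 = 16.43
  Round to 2 decimals: 16.43
  -> result = 16.43 F
16.43 F


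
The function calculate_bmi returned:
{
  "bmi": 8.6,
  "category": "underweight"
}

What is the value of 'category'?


underweight


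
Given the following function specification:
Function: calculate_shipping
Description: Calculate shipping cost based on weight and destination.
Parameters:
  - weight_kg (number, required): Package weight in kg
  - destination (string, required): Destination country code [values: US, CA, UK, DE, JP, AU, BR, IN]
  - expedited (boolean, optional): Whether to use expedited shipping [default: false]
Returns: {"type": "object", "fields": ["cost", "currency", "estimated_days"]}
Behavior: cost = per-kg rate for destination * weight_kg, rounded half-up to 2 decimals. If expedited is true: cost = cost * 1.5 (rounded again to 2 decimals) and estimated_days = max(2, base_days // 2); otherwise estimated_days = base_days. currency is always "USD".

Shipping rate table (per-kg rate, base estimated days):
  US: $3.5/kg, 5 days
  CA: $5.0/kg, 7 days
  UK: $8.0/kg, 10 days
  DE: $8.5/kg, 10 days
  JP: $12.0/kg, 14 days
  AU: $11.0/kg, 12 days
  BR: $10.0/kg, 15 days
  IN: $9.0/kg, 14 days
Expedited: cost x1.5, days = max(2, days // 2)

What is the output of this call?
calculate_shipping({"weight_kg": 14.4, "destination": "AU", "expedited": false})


Rate for AU: $11.0/kg, base 12 days
cost = 11.0 * 14.4 = 158.4 -> 158.40
expedited not set/false: estimated_days = 12
Output:
{"cost": 158.4, "currency": "USD", "estimated_days": 12}


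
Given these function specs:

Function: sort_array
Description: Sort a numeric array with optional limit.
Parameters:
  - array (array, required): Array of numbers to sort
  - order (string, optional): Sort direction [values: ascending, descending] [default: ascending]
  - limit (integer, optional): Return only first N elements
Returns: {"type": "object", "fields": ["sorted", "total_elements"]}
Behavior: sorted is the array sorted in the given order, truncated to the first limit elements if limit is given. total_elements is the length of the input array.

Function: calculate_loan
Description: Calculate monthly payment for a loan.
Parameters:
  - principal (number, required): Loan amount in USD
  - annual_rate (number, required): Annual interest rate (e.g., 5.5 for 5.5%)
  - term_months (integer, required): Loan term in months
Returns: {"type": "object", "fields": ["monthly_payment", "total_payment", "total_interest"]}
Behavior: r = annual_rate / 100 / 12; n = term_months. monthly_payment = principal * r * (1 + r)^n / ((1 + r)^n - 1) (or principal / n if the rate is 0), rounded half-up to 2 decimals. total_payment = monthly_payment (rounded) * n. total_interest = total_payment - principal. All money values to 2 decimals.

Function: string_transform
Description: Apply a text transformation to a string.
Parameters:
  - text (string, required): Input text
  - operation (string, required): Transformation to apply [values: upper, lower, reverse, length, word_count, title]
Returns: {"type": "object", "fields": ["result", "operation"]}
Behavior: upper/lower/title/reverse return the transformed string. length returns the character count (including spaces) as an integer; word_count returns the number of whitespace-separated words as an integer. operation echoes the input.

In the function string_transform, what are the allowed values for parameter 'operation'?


The string_transform spec declares:
  - operation (string, required): Transformation to apply [values: upper, lower, reverse, length, word_count, title]
Allowed values:
upper, lower, reverse, length, word_count, title


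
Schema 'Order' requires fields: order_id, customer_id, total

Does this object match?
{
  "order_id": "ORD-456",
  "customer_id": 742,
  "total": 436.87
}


Checking required fields... All present.
Valid - all required fields present


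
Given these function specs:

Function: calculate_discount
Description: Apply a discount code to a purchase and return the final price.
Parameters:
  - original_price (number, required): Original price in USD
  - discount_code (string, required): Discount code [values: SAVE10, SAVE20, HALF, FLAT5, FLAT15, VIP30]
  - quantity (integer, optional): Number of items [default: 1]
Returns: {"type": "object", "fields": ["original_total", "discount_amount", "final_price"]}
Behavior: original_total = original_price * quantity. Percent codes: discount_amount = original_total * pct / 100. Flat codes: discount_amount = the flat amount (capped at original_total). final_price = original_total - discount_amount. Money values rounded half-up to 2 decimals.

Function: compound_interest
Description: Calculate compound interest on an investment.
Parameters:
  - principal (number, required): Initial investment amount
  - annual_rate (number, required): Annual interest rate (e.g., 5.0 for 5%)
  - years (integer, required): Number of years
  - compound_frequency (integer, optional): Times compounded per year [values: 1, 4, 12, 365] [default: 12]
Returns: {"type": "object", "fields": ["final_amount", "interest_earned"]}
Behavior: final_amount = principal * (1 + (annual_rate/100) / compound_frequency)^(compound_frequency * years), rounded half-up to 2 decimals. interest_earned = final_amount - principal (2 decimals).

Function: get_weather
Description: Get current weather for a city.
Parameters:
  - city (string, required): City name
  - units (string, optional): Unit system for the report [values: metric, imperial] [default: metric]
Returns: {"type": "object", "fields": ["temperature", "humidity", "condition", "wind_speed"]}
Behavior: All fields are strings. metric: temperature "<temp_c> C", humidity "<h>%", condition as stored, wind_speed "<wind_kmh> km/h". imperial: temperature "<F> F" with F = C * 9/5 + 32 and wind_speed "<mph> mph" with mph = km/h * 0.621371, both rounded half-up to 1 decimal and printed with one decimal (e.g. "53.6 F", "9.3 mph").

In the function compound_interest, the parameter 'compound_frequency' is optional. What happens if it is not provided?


The compound_interest spec declares:
  - compound_frequency (integer, optional): Times compounded per year [values: 1, 4, 12, 365] [default: 12]
It defaults to 12


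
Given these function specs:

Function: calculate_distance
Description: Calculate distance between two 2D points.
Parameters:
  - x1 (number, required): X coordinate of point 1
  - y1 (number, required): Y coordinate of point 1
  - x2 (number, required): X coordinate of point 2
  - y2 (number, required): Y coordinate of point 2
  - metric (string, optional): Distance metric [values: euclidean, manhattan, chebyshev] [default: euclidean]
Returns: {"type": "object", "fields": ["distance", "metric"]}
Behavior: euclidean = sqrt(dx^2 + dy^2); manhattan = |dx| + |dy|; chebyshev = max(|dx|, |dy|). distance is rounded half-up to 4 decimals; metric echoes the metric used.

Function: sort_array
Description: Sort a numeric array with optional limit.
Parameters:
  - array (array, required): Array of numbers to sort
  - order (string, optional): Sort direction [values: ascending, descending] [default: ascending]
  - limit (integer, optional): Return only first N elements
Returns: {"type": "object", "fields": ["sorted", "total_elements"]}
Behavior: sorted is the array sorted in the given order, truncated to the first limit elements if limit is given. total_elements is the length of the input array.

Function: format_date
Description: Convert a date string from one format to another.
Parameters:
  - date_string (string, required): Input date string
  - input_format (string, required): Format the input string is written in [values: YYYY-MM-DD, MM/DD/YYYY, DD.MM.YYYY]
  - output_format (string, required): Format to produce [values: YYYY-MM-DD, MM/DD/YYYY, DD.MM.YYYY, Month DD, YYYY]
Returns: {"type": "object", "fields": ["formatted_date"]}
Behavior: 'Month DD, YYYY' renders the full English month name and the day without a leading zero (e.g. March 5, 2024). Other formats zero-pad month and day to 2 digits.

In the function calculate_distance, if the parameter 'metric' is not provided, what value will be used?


The calculate_distance spec declares:
  - metric (string, optional): Distance metric [values: euclidean, manhattan, chebyshev] [default: euclidean]
Default:
euclidean


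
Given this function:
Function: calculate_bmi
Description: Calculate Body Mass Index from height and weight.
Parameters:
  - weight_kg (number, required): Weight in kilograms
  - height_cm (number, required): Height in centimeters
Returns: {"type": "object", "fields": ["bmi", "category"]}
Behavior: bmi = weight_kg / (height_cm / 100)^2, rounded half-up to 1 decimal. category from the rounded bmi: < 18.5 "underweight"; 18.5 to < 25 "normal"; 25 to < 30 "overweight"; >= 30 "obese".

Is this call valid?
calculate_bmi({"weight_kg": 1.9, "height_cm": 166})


Checking all required parameters present and types match... All valid.
Valid


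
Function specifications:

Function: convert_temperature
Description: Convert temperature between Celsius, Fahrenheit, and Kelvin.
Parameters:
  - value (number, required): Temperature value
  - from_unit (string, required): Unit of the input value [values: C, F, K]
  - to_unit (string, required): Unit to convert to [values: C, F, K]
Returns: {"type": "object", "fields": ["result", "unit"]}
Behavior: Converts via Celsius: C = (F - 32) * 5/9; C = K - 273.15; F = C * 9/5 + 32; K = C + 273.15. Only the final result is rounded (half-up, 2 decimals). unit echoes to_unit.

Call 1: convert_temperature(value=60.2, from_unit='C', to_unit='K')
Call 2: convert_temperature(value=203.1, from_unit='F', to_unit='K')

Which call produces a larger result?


Call 1:
  Input already in C: 60.2
  To K: 60.2 + 273.15 = 333.35
  Round to 2 decimals: 333.35
  -> 333.35 K
Call 2:
  To C: (203.1 - 32) * 5/9 = 95.055556
  To K: 95.055556 + 273.15 = 368.205556
  Round to 2 decimals: 368.21
  -> 368.21 K
Call 2 (368.21 K)


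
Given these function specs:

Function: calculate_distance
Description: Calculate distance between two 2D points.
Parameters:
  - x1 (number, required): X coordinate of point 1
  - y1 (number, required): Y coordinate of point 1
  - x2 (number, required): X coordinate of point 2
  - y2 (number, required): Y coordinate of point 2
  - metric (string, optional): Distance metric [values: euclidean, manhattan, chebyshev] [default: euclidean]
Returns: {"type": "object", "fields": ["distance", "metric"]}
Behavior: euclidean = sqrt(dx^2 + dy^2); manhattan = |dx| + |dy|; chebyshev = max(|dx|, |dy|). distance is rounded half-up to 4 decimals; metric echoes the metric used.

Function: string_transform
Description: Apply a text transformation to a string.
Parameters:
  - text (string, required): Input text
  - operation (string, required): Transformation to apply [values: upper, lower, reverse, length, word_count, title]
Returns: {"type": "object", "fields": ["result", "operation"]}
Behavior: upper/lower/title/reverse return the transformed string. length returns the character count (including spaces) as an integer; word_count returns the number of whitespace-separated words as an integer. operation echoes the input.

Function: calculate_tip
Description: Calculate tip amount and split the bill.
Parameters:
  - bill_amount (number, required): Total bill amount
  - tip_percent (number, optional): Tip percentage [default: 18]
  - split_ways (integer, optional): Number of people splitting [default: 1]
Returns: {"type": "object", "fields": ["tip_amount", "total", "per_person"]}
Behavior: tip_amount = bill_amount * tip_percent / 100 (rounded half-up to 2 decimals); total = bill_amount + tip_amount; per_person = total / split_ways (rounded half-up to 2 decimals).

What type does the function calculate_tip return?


The calculate_tip spec declares Returns: {"type": "object", "fields": ["tip_amount", "total", "per_person"]}
Type:
object


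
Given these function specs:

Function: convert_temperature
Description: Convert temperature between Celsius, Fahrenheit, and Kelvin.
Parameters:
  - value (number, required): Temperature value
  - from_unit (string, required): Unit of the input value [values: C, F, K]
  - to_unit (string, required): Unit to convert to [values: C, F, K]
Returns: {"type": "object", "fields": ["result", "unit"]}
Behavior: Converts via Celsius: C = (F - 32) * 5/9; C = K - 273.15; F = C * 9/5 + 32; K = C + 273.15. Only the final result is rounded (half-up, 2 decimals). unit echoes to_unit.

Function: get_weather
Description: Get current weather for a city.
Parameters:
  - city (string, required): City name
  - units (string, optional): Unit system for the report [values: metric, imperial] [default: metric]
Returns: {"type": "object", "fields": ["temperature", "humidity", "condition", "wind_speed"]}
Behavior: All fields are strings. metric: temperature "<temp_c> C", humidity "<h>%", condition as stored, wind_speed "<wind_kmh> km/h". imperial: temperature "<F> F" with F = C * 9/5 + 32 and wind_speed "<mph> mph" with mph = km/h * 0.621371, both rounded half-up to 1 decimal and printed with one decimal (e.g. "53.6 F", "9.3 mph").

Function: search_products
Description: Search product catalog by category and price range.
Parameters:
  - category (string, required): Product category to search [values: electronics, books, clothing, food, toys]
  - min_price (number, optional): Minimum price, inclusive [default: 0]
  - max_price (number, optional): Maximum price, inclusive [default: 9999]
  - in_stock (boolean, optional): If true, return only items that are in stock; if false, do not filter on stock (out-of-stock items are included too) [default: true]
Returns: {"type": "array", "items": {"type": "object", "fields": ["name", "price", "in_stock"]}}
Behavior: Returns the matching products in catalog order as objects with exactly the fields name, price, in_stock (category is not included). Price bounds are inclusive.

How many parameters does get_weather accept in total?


Parameters of get_weather: city (required), units (optional)
Total:
2


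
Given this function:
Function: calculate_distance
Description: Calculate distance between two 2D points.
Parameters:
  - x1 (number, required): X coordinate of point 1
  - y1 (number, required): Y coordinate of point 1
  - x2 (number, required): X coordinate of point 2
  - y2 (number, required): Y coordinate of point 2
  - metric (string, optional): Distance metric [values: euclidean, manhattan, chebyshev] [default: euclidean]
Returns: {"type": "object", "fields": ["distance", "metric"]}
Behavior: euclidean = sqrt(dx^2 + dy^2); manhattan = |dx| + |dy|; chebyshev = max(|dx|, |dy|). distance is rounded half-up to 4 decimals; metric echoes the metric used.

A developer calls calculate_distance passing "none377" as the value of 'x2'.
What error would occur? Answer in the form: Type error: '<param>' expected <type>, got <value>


Spec: 'x2' is declared as number; "none377" is a string.
Type error: 'x2' expected number, got "none377"


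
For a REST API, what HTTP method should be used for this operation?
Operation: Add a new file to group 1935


GET = read, POST = create, PUT = update/replace, DELETE = remove
This operation is a create.
POST


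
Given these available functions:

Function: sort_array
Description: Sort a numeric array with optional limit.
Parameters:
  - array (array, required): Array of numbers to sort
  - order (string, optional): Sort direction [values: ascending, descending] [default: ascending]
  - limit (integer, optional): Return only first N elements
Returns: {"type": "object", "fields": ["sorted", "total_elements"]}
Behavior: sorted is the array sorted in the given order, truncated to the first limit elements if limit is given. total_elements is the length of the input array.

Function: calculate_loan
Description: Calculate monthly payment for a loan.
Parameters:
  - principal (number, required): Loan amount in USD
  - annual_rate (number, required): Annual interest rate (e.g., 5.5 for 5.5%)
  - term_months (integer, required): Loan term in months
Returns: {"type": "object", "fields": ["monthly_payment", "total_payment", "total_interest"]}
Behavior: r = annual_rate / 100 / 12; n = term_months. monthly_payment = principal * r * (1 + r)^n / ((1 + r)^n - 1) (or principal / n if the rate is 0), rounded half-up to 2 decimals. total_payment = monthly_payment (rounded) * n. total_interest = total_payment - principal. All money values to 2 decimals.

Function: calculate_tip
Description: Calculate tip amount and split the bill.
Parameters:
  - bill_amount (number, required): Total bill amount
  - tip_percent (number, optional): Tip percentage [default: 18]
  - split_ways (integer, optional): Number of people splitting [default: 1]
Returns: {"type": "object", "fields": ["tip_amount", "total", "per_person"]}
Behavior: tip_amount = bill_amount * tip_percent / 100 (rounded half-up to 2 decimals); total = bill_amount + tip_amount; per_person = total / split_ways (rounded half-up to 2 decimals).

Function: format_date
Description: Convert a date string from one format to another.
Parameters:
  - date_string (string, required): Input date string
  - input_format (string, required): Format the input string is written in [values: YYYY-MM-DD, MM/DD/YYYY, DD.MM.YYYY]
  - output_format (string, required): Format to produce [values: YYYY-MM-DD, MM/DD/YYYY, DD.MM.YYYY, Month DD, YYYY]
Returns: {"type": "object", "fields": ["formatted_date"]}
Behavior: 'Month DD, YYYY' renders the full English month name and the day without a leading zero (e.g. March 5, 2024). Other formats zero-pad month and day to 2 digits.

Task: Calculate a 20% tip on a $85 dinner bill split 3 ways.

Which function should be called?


The task needs a function whose description is: Calculate tip amount and split the bill.
calculate_tip
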